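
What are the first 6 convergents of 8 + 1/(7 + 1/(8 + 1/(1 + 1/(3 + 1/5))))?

Using the convergent recurrence p_i = a_i*p_{i-1} + p_{i-2}, q_i = a_i*q_{i-1} + q_{i-2} with p_{-2}=0, p_{-1}=1, q_{-2}=1, q_{-1}=0:
  i=0: a_0=8, p_0 = 8*1 + 0 = 8, q_0 = 8*0 + 1 = 1.
  i=1: a_1=7, p_1 = 7*8 + 1 = 57, q_1 = 7*1 + 0 = 7.
  i=2: a_2=8, p_2 = 8*57 + 8 = 464, q_2 = 8*7 + 1 = 57.
  i=3: a_3=1, p_3 = 1*464 + 57 = 521, q_3 = 1*57 + 7 = 64.
  i=4: a_4=3, p_4 = 3*521 + 464 = 2027, q_4 = 3*64 + 57 = 249.
  i=5: a_5=5, p_5 = 5*2027 + 521 = 10656, q_5 = 5*249 + 64 = 1309.

8/1, 57/7, 464/57, 521/64, 2027/249, 10656/1309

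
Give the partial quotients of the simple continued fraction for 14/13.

Run the Euclidean algorithm on 14 and 13; the successive quotients are the partial quotients a_0, a_1, ... (each step inverts the fractional part left over by the previous one):
  14 = 1*13 + 1, so a_0 = 1.
  13 = 13*1 + 0, so a_1 = 13.
The remainder reaches 0 after 2 divisions, so the expansion has 2 partial quotients, read off in order.

[1; 13]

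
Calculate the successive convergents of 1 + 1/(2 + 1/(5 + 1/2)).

1/1, 3/2, 16/11, 35/24

Using the convergent recurrence p_i = a_i*p_{i-1} + p_{i-2}, q_i = a_i*q_{i-1} + q_{i-2} with p_{-2}=0, p_{-1}=1, q_{-2}=1, q_{-1}=0:
  i=0: a_0=1, p_0 = 1*1 + 0 = 1, q_0 = 1*0 + 1 = 1.
  i=1: a_1=2, p_1 = 2*1 + 1 = 3, q_1 = 2*1 + 0 = 2.
  i=2: a_2=5, p_2 = 5*3 + 1 = 16, q_2 = 5*2 + 1 = 11.
  i=3: a_3=2, p_3 = 2*16 + 3 = 35, q_3 = 2*11 + 2 = 24.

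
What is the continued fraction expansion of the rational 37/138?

[0; 3, 1, 2, 1, 2, 3]

Run the Euclidean algorithm on 37 and 138; the successive quotients are the partial quotients a_0, a_1, ... (each step inverts the fractional part left over by the previous one):
  37 = 0*138 + 37, so a_0 = 0.
  138 = 3*37 + 27, so a_1 = 3.
  37 = 1*27 + 10, so a_2 = 1.
  27 = 2*10 + 7, so a_3 = 2.
  10 = 1*7 + 3, so a_4 = 1.
  7 = 2*3 + 1, so a_5 = 2.
  3 = 3*1 + 0, so a_6 = 3.
The remainder reaches 0 after 7 divisions, so the expansion has 7 partial quotients, read off in order.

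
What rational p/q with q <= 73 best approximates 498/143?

101/29

Expand x = 498/143 as a continued fraction with the Euclidean algorithm:
  498 = 3*143 + 69, so a_0 = 3.
  143 = 2*69 + 5, so a_1 = 2.
  69 = 13*5 + 4, so a_2 = 13.
  5 = 1*4 + 1, so a_3 = 1.
  4 = 4*1 + 0, so a_4 = 4.
so x = [3; 2, 13, 1, 4].
Convergents (p_i = a_i*p_{i-1} + p_{i-2}, q_i = a_i*q_{i-1} + q_{i-2} with p_{-2}=0, p_{-1}=1, q_{-2}=1, q_{-1}=0), until the denominator exceeds 73:
  i=0: a_0=3, p_0 = 3*1 + 0 = 3, q_0 = 3*0 + 1 = 1.
  i=1: a_1=2, p_1 = 2*3 + 1 = 7, q_1 = 2*1 + 0 = 2.
  i=2: a_2=13, p_2 = 13*7 + 3 = 94, q_2 = 13*2 + 1 = 27.
  i=3: a_3=1, p_3 = 1*94 + 7 = 101, q_3 = 1*27 + 2 = 29.
  i=4: a_4=4, p_4 = 4*101 + 94 = 498, q_4 = 4*29 + 27 = 143.
q_4 = 143 > 73, so the last convergent with denominator <= 73 is p_3/q_3 = 101/29.
The closest fraction with denominator <= 73 is either p_3/q_3 or the intermediate fraction (k*p_3 + p_2)/(k*q_3 + q_2) with the largest k >= 1 whose denominator stays <= 73; these approach x as k grows, and every other convergent or intermediate fraction in range is farther away.
Largest k: floor((73 - q_2)/q_3) = floor((73 - 27)/29) = 1.
That gives (1*101 + 94)/(1*29 + 27) = 195/56.
Compare the errors: |x - 101/29| = |498*29 - 101*143|/(143*29) = 1/4147, and |x - 195/56| = |498*56 - 195*143|/(143*56) = 3/8008.
Cross-multiplying, 1*8008 = 8008 < 12441 = 3*4147, so 1/4147 is smaller: the convergent 101/29 is closer to x than 195/56.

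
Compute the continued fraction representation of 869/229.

Run the Euclidean algorithm on 869 and 229; the successive quotients are the partial quotients a_0, a_1, ... (each step inverts the fractional part left over by the previous one):
  869 = 3*229 + 182, so a_0 = 3.
  229 = 1*182 + 47, so a_1 = 1.
  182 = 3*47 + 41, so a_2 = 3.
  47 = 1*41 + 6, so a_3 = 1.
  41 = 6*6 + 5, so a_4 = 6.
  6 = 1*5 + 1, so a_5 = 1.
  5 = 5*1 + 0, so a_6 = 5.
The remainder reaches 0 after 7 divisions, so the expansion has 7 partial quotients, read off in order.

[3; 1, 3, 1, 6, 1, 5]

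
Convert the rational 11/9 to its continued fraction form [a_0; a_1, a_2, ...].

[1; 4, 2]

Run the Euclidean algorithm on 11 and 9; the successive quotients are the partial quotients a_0, a_1, ... (each step inverts the fractional part left over by the previous one):
  11 = 1*9 + 2, so a_0 = 1.
  9 = 4*2 + 1, so a_1 = 4.
  2 = 2*1 + 0, so a_2 = 2.
The remainder reaches 0 after 3 divisions, so the expansion has 3 partial quotients, read off in order.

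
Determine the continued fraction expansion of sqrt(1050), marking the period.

Write x_i = (sqrt(1050) + m_i)/d_i with (m_0, d_0) = (0, 1). a_0 = floor(sqrt(1050)) = 32, since 32^2 = 1024 <= 1050 < 1089 = 33^2.
Iterate m_{i+1} = d_i*a_i - m_i, d_{i+1} = (1050 - m_{i+1}^2)/d_i, a_{i+1} = floor((a_0 + m_{i+1})/d_{i+1}):
  m_1 = 1*32 - 0 = 32, d_1 = (1050 - 32^2)/1 = 26/1 = 26, a_1 = floor((32 + 32)/26) = 2.
  m_2 = 26*2 - 32 = 20, d_2 = (1050 - 20^2)/26 = 650/26 = 25, a_2 = floor((32 + 20)/25) = 2.
  m_3 = 25*2 - 20 = 30, d_3 = (1050 - 30^2)/25 = 150/25 = 6, a_3 = floor((32 + 30)/6) = 10.
  m_4 = 6*10 - 30 = 30, d_4 = (1050 - 30^2)/6 = 150/6 = 25, a_4 = floor((32 + 30)/25) = 2.
  m_5 = 25*2 - 30 = 20, d_5 = (1050 - 20^2)/25 = 650/25 = 26, a_5 = floor((32 + 20)/26) = 2.
  m_6 = 26*2 - 20 = 32, d_6 = (1050 - 32^2)/26 = 26/26 = 1, a_6 = floor((32 + 32)/1) = 64.
  m_7 = 1*64 - 32 = 32, d_7 = (1050 - 32^2)/1 = 26/1 = 26: (m_7, d_7) = (m_1, d_1) = (32, 26), so from here the quotients repeat a_1, ..., a_6; the period length is 6.
Hence the expansion of sqrt(1050) is a_0 = 32 followed by the repeating block 2, 2, 10, 2, 2, 64 (period 6).

[32; (2, 2, 10, 2, 2, 64)]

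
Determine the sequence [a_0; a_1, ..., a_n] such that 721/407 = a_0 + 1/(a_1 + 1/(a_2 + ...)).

Run the Euclidean algorithm on 721 and 407; the successive quotients are the partial quotients a_0, a_1, ... (each step inverts the fractional part left over by the previous one):
  721 = 1*407 + 314, so a_0 = 1.
  407 = 1*314 + 93, so a_1 = 1.
  314 = 3*93 + 35, so a_2 = 3.
  93 = 2*35 + 23, so a_3 = 2.
  35 = 1*23 + 12, so a_4 = 1.
  23 = 1*12 + 11, so a_5 = 1.
  12 = 1*11 + 1, so a_6 = 1.
  11 = 11*1 + 0, so a_7 = 11.
The remainder reaches 0 after 8 divisions, so the expansion has 8 partial quotients, read off in order.

[1; 1, 3, 2, 1, 1, 1, 11]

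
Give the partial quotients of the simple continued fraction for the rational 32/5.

Run the Euclidean algorithm on 32 and 5; the successive quotients are the partial quotients a_0, a_1, ... (each step inverts the fractional part left over by the previous one):
  32 = 6*5 + 2, so a_0 = 6.
  5 = 2*2 + 1, so a_1 = 2.
  2 = 2*1 + 0, so a_2 = 2.
The remainder reaches 0 after 3 divisions, so the expansion has 3 partial quotients, read off in order.

[6; 2, 2]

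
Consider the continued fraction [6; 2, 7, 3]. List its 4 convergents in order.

Using the convergent recurrence p_i = a_i*p_{i-1} + p_{i-2}, q_i = a_i*q_{i-1} + q_{i-2} with p_{-2}=0, p_{-1}=1, q_{-2}=1, q_{-1}=0:
  i=0: a_0=6, p_0 = 6*1 + 0 = 6, q_0 = 6*0 + 1 = 1.
  i=1: a_1=2, p_1 = 2*6 + 1 = 13, q_1 = 2*1 + 0 = 2.
  i=2: a_2=7, p_2 = 7*13 + 6 = 97, q_2 = 7*2 + 1 = 15.
  i=3: a_3=3, p_3 = 3*97 + 13 = 304, q_3 = 3*15 + 2 = 47.

6/1, 13/2, 97/15, 304/47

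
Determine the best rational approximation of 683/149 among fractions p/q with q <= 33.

Expand x = 683/149 as a continued fraction with the Euclidean algorithm:
  683 = 4*149 + 87, so a_0 = 4.
  149 = 1*87 + 62, so a_1 = 1.
  87 = 1*62 + 25, so a_2 = 1.
  62 = 2*25 + 12, so a_3 = 2.
  25 = 2*12 + 1, so a_4 = 2.
  12 = 12*1 + 0, so a_5 = 12.
so x = [4; 1, 1, 2, 2, 12].
Convergents (p_i = a_i*p_{i-1} + p_{i-2}, q_i = a_i*q_{i-1} + q_{i-2} with p_{-2}=0, p_{-1}=1, q_{-2}=1, q_{-1}=0), until the denominator exceeds 33:
  i=0: a_0=4, p_0 = 4*1 + 0 = 4, q_0 = 4*0 + 1 = 1.
  i=1: a_1=1, p_1 = 1*4 + 1 = 5, q_1 = 1*1 + 0 = 1.
  i=2: a_2=1, p_2 = 1*5 + 4 = 9, q_2 = 1*1 + 1 = 2.
  i=3: a_3=2, p_3 = 2*9 + 5 = 23, q_3 = 2*2 + 1 = 5.
  i=4: a_4=2, p_4 = 2*23 + 9 = 55, q_4 = 2*5 + 2 = 12.
  i=5: a_5=12, p_5 = 12*55 + 23 = 683, q_5 = 12*12 + 5 = 149.
q_5 = 149 > 33, so the last convergent with denominator <= 33 is p_4/q_4 = 55/12.
The closest fraction with denominator <= 33 is either p_4/q_4 or the intermediate fraction (k*p_4 + p_3)/(k*q_4 + q_3) with the largest k >= 1 whose denominator stays <= 33; these approach x as k grows, and every other convergent or intermediate fraction in range is farther away.
Largest k: floor((33 - q_3)/q_4) = floor((33 - 5)/12) = 2.
That gives (2*55 + 23)/(2*12 + 5) = 133/29.
Compare the errors: |x - 55/12| = |683*12 - 55*149|/(149*12) = 1/1788, and |x - 133/29| = |683*29 - 133*149|/(149*29) = 10/4321.
Cross-multiplying, 1*4321 = 4321 < 17880 = 10*1788, so 1/1788 is smaller: the convergent 55/12 is closer to x than 133/29.

55/12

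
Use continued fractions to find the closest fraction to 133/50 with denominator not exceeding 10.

8/3

Expand x = 133/50 as a continued fraction with the Euclidean algorithm:
  133 = 2*50 + 33, so a_0 = 2.
  50 = 1*33 + 17, so a_1 = 1.
  33 = 1*17 + 16, so a_2 = 1.
  17 = 1*16 + 1, so a_3 = 1.
  16 = 16*1 + 0, so a_4 = 16.
so x = [2; 1, 1, 1, 16].
Convergents (p_i = a_i*p_{i-1} + p_{i-2}, q_i = a_i*q_{i-1} + q_{i-2} with p_{-2}=0, p_{-1}=1, q_{-2}=1, q_{-1}=0), until the denominator exceeds 10:
  i=0: a_0=2, p_0 = 2*1 + 0 = 2, q_0 = 2*0 + 1 = 1.
  i=1: a_1=1, p_1 = 1*2 + 1 = 3, q_1 = 1*1 + 0 = 1.
  i=2: a_2=1, p_2 = 1*3 + 2 = 5, q_2 = 1*1 + 1 = 2.
  i=3: a_3=1, p_3 = 1*5 + 3 = 8, q_3 = 1*2 + 1 = 3.
  i=4: a_4=16, p_4 = 16*8 + 5 = 133, q_4 = 16*3 + 2 = 50.
q_4 = 50 > 10, so the last convergent with denominator <= 10 is p_3/q_3 = 8/3.
The closest fraction with denominator <= 10 is either p_3/q_3 or the intermediate fraction (k*p_3 + p_2)/(k*q_3 + q_2) with the largest k >= 1 whose denominator stays <= 10; these approach x as k grows, and every other convergent or intermediate fraction in range is farther away.
Largest k: floor((10 - q_2)/q_3) = floor((10 - 2)/3) = 2.
That gives (2*8 + 5)/(2*3 + 2) = 21/8.
Compare the errors: |x - 8/3| = |133*3 - 8*50|/(50*3) = 1/150, and |x - 21/8| = |133*8 - 21*50|/(50*8) = 14/400.
Cross-multiplying, 1*400 = 400 < 2100 = 14*150, so 1/150 is smaller: the convergent 8/3 is closer to x than 21/8.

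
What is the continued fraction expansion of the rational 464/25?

Run the Euclidean algorithm on 464 and 25; the successive quotients are the partial quotients a_0, a_1, ... (each step inverts the fractional part left over by the previous one):
  464 = 18*25 + 14, so a_0 = 18.
  25 = 1*14 + 11, so a_1 = 1.
  14 = 1*11 + 3, so a_2 = 1.
  11 = 3*3 + 2, so a_3 = 3.
  3 = 1*2 + 1, so a_4 = 1.
  2 = 2*1 + 0, so a_5 = 2.
The remainder reaches 0 after 6 divisions, so the expansion has 6 partial quotients, read off in order.

[18; 1, 1, 3, 1, 2]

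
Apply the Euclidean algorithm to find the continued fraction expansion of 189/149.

[1; 3, 1, 2, 1, 1, 1, 3]

Run the Euclidean algorithm on 189 and 149; the successive quotients are the partial quotients a_0, a_1, ... (each step inverts the fractional part left over by the previous one):
  189 = 1*149 + 40, so a_0 = 1.
  149 = 3*40 + 29, so a_1 = 3.
  40 = 1*29 + 11, so a_2 = 1.
  29 = 2*11 + 7, so a_3 = 2.
  11 = 1*7 + 4, so a_4 = 1.
  7 = 1*4 + 3, so a_5 = 1.
  4 = 1*3 + 1, so a_6 = 1.
  3 = 3*1 + 0, so a_7 = 3.
The remainder reaches 0 after 8 divisions, so the expansion has 8 partial quotients, read off in order.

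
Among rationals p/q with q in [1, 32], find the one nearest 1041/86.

Expand x = 1041/86 as a continued fraction with the Euclidean algorithm:
  1041 = 12*86 + 9, so a_0 = 12.
  86 = 9*9 + 5, so a_1 = 9.
  9 = 1*5 + 4, so a_2 = 1.
  5 = 1*4 + 1, so a_3 = 1.
  4 = 4*1 + 0, so a_4 = 4.
so x = [12; 9, 1, 1, 4].
Convergents (p_i = a_i*p_{i-1} + p_{i-2}, q_i = a_i*q_{i-1} + q_{i-2} with p_{-2}=0, p_{-1}=1, q_{-2}=1, q_{-1}=0), until the denominator exceeds 32:
  i=0: a_0=12, p_0 = 12*1 + 0 = 12, q_0 = 12*0 + 1 = 1.
  i=1: a_1=9, p_1 = 9*12 + 1 = 109, q_1 = 9*1 + 0 = 9.
  i=2: a_2=1, p_2 = 1*109 + 12 = 121, q_2 = 1*9 + 1 = 10.
  i=3: a_3=1, p_3 = 1*121 + 109 = 230, q_3 = 1*10 + 9 = 19.
  i=4: a_4=4, p_4 = 4*230 + 121 = 1041, q_4 = 4*19 + 10 = 86.
q_4 = 86 > 32, so the last convergent with denominator <= 32 is p_3/q_3 = 230/19.
The closest fraction with denominator <= 32 is either p_3/q_3 or the intermediate fraction (k*p_3 + p_2)/(k*q_3 + q_2) with the largest k >= 1 whose denominator stays <= 32; these approach x as k grows, and every other convergent or intermediate fraction in range is farther away.
Largest k: floor((32 - q_2)/q_3) = floor((32 - 10)/19) = 1.
That gives (1*230 + 121)/(1*19 + 10) = 351/29.
Compare the errors: |x - 230/19| = |1041*19 - 230*86|/(86*19) = 1/1634, and |x - 351/29| = |1041*29 - 351*86|/(86*29) = 3/2494.
Cross-multiplying, 1*2494 = 2494 < 4902 = 3*1634, so 1/1634 is smaller: the convergent 230/19 is closer to x than 351/29.

230/19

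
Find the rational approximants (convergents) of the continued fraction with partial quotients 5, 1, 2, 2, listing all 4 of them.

5/1, 6/1, 17/3, 40/7

Using the convergent recurrence p_i = a_i*p_{i-1} + p_{i-2}, q_i = a_i*q_{i-1} + q_{i-2} with p_{-2}=0, p_{-1}=1, q_{-2}=1, q_{-1}=0:
  i=0: a_0=5, p_0 = 5*1 + 0 = 5, q_0 = 5*0 + 1 = 1.
  i=1: a_1=1, p_1 = 1*5 + 1 = 6, q_1 = 1*1 + 0 = 1.
  i=2: a_2=2, p_2 = 2*6 + 5 = 17, q_2 = 2*1 + 1 = 3.
  i=3: a_3=2, p_3 = 2*17 + 6 = 40, q_3 = 2*3 + 1 = 7.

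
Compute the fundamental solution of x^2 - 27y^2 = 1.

First expand sqrt(27) as a continued fraction. With x_i = (sqrt(27) + m_i)/d_i and (m_0, d_0) = (0, 1): a_0 = floor(sqrt(27)) = 5, since 5^2 = 25 <= 27 < 36 = 6^2.
Iterate m_{i+1} = d_i*a_i - m_i, d_{i+1} = (27 - m_{i+1}^2)/d_i, a_{i+1} = floor((a_0 + m_{i+1})/d_{i+1}):
  m_1 = 1*5 - 0 = 5, d_1 = (27 - 5^2)/1 = 2/1 = 2, a_1 = floor((5 + 5)/2) = 5.
  m_2 = 2*5 - 5 = 5, d_2 = (27 - 5^2)/2 = 2/2 = 1, a_2 = floor((5 + 5)/1) = 10.
  m_3 = 1*10 - 5 = 5, d_3 = (27 - 5^2)/1 = 2/1 = 2: (m_3, d_3) = (m_1, d_1) = (5, 2), so from here the quotients repeat a_1, a_2; the period length is 2.
So sqrt(27) = [5; (5, 10)] with period length k = 2.
k is even, so the fundamental solution of x^2 - 27y^2 = 1 is (p_{k-1}, q_{k-1}) = (p_1, q_1); compute convergents through index 1.
Convergents (p_i = a_i*p_{i-1} + p_{i-2}, q_i = a_i*q_{i-1} + q_{i-2} with p_{-2}=0, p_{-1}=1, q_{-2}=1, q_{-1}=0):
  i=0: a_0=5, p_0 = 5*1 + 0 = 5, q_0 = 5*0 + 1 = 1.
  i=1: a_1=5, p_1 = 5*5 + 1 = 26, q_1 = 5*1 + 0 = 5.
Check: 26^2 - 27*5^2 = 676 - 675 = 1, so (x, y) = (26, 5) solves the equation, and by the theorem it is the least positive solution.

(x, y) = (26, 5)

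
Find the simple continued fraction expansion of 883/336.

Run the Euclidean algorithm on 883 and 336; the successive quotients are the partial quotients a_0, a_1, ... (each step inverts the fractional part left over by the previous one):
  883 = 2*336 + 211, so a_0 = 2.
  336 = 1*211 + 125, so a_1 = 1.
  211 = 1*125 + 86, so a_2 = 1.
  125 = 1*86 + 39, so a_3 = 1.
  86 = 2*39 + 8, so a_4 = 2.
  39 = 4*8 + 7, so a_5 = 4.
  8 = 1*7 + 1, so a_6 = 1.
  7 = 7*1 + 0, so a_7 = 7.
The remainder reaches 0 after 8 divisions, so the expansion has 8 partial quotients, read off in order.

[2; 1, 1, 1, 2, 4, 1, 7]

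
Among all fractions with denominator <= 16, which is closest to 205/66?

28/9

Expand x = 205/66 as a continued fraction with the Euclidean algorithm:
  205 = 3*66 + 7, so a_0 = 3.
  66 = 9*7 + 3, so a_1 = 9.
  7 = 2*3 + 1, so a_2 = 2.
  3 = 3*1 + 0, so a_3 = 3.
so x = [3; 9, 2, 3].
Convergents (p_i = a_i*p_{i-1} + p_{i-2}, q_i = a_i*q_{i-1} + q_{i-2} with p_{-2}=0, p_{-1}=1, q_{-2}=1, q_{-1}=0), until the denominator exceeds 16:
  i=0: a_0=3, p_0 = 3*1 + 0 = 3, q_0 = 3*0 + 1 = 1.
  i=1: a_1=9, p_1 = 9*3 + 1 = 28, q_1 = 9*1 + 0 = 9.
  i=2: a_2=2, p_2 = 2*28 + 3 = 59, q_2 = 2*9 + 1 = 19.
q_2 = 19 > 16, so the last convergent with denominator <= 16 is p_1/q_1 = 28/9.
The closest fraction with denominator <= 16 is either p_1/q_1 or the intermediate fraction (k*p_1 + p_0)/(k*q_1 + q_0) with the largest k >= 1 whose denominator stays <= 16; these approach x as k grows, and every other convergent or intermediate fraction in range is farther away.
Largest k: floor((16 - q_0)/q_1) = floor((16 - 1)/9) = 1.
That gives (1*28 + 3)/(1*9 + 1) = 31/10.
Compare the errors: |x - 28/9| = |205*9 - 28*66|/(66*9) = 3/594, and |x - 31/10| = |205*10 - 31*66|/(66*10) = 4/660.
Cross-multiplying, 3*660 = 1980 < 2376 = 4*594, so 3/594 is smaller: the convergent 28/9 is closer to x than 31/10.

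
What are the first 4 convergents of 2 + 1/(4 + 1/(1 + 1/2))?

2/1, 9/4, 11/5, 31/14

Using the convergent recurrence p_i = a_i*p_{i-1} + p_{i-2}, q_i = a_i*q_{i-1} + q_{i-2} with p_{-2}=0, p_{-1}=1, q_{-2}=1, q_{-1}=0:
  i=0: a_0=2, p_0 = 2*1 + 0 = 2, q_0 = 2*0 + 1 = 1.
  i=1: a_1=4, p_1 = 4*2 + 1 = 9, q_1 = 4*1 + 0 = 4.
  i=2: a_2=1, p_2 = 1*9 + 2 = 11, q_2 = 1*4 + 1 = 5.
  i=3: a_3=2, p_3 = 2*11 + 9 = 31, q_3 = 2*5 + 4 = 14.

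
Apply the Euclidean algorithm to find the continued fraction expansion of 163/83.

Run the Euclidean algorithm on 163 and 83; the successive quotients are the partial quotients a_0, a_1, ... (each step inverts the fractional part left over by the previous one):
  163 = 1*83 + 80, so a_0 = 1.
  83 = 1*80 + 3, so a_1 = 1.
  80 = 26*3 + 2, so a_2 = 26.
  3 = 1*2 + 1, so a_3 = 1.
  2 = 2*1 + 0, so a_4 = 2.
The remainder reaches 0 after 5 divisions, so the expansion has 5 partial quotients, read off in order.

[1; 1, 26, 1, 2]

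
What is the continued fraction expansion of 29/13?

Run the Euclidean algorithm on 29 and 13; the successive quotients are the partial quotients a_0, a_1, ... (each step inverts the fractional part left over by the previous one):
  29 = 2*13 + 3, so a_0 = 2.
  13 = 4*3 + 1, so a_1 = 4.
  3 = 3*1 + 0, so a_2 = 3.
The remainder reaches 0 after 3 divisions, so the expansion has 3 partial quotients, read off in order.

[2; 4, 3]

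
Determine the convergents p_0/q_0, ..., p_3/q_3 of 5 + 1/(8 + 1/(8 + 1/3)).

5/1, 41/8, 333/65, 1040/203

Using the convergent recurrence p_i = a_i*p_{i-1} + p_{i-2}, q_i = a_i*q_{i-1} + q_{i-2} with p_{-2}=0, p_{-1}=1, q_{-2}=1, q_{-1}=0:
  i=0: a_0=5, p_0 = 5*1 + 0 = 5, q_0 = 5*0 + 1 = 1.
  i=1: a_1=8, p_1 = 8*5 + 1 = 41, q_1 = 8*1 + 0 = 8.
  i=2: a_2=8, p_2 = 8*41 + 5 = 333, q_2 = 8*8 + 1 = 65.
  i=3: a_3=3, p_3 = 3*333 + 41 = 1040, q_3 = 3*65 + 8 = 203.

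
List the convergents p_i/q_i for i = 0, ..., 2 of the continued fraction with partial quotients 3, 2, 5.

3/1, 7/2, 38/11

Using the convergent recurrence p_i = a_i*p_{i-1} + p_{i-2}, q_i = a_i*q_{i-1} + q_{i-2} with p_{-2}=0, p_{-1}=1, q_{-2}=1, q_{-1}=0:
  i=0: a_0=3, p_0 = 3*1 + 0 = 3, q_0 = 3*0 + 1 = 1.
  i=1: a_1=2, p_1 = 2*3 + 1 = 7, q_1 = 2*1 + 0 = 2.
  i=2: a_2=5, p_2 = 5*7 + 3 = 38, q_2 = 5*2 + 1 = 11.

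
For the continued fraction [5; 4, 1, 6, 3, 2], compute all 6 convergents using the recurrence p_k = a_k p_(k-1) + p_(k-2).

5/1, 21/4, 26/5, 177/34, 557/107, 1291/248

Using the convergent recurrence p_i = a_i*p_{i-1} + p_{i-2}, q_i = a_i*q_{i-1} + q_{i-2} with p_{-2}=0, p_{-1}=1, q_{-2}=1, q_{-1}=0:
  i=0: a_0=5, p_0 = 5*1 + 0 = 5, q_0 = 5*0 + 1 = 1.
  i=1: a_1=4, p_1 = 4*5 + 1 = 21, q_1 = 4*1 + 0 = 4.
  i=2: a_2=1, p_2 = 1*21 + 5 = 26, q_2 = 1*4 + 1 = 5.
  i=3: a_3=6, p_3 = 6*26 + 21 = 177, q_3 = 6*5 + 4 = 34.
  i=4: a_4=3, p_4 = 3*177 + 26 = 557, q_4 = 3*34 + 5 = 107.
  i=5: a_5=2, p_5 = 2*557 + 177 = 1291, q_5 = 2*107 + 34 = 248.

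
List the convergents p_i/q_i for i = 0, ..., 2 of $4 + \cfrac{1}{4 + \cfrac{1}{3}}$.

4/1, 17/4, 55/13

Using the convergent recurrence p_i = a_i*p_{i-1} + p_{i-2}, q_i = a_i*q_{i-1} + q_{i-2} with p_{-2}=0, p_{-1}=1, q_{-2}=1, q_{-1}=0:
  i=0: a_0=4, p_0 = 4*1 + 0 = 4, q_0 = 4*0 + 1 = 1.
  i=1: a_1=4, p_1 = 4*4 + 1 = 17, q_1 = 4*1 + 0 = 4.
  i=2: a_2=3, p_2 = 3*17 + 4 = 55, q_2 = 3*4 + 1 = 13.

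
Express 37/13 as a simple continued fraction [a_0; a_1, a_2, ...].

[2; 1, 5, 2]

Run the Euclidean algorithm on 37 and 13; the successive quotients are the partial quotients a_0, a_1, ... (each step inverts the fractional part left over by the previous one):
  37 = 2*13 + 11, so a_0 = 2.
  13 = 1*11 + 2, so a_1 = 1.
  11 = 5*2 + 1, so a_2 = 5.
  2 = 2*1 + 0, so a_3 = 2.
The remainder reaches 0 after 4 divisions, so the expansion has 4 partial quotients, read off in order.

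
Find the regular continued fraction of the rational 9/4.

[2; 4]

Run the Euclidean algorithm on 9 and 4; the successive quotients are the partial quotients a_0, a_1, ... (each step inverts the fractional part left over by the previous one):
  9 = 2*4 + 1, so a_0 = 2.
  4 = 4*1 + 0, so a_1 = 4.
The remainder reaches 0 after 2 divisions, so the expansion has 2 partial quotients, read off in order.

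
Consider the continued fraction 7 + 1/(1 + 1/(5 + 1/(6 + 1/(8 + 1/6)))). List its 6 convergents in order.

Using the convergent recurrence p_i = a_i*p_{i-1} + p_{i-2}, q_i = a_i*q_{i-1} + q_{i-2} with p_{-2}=0, p_{-1}=1, q_{-2}=1, q_{-1}=0:
  i=0: a_0=7, p_0 = 7*1 + 0 = 7, q_0 = 7*0 + 1 = 1.
  i=1: a_1=1, p_1 = 1*7 + 1 = 8, q_1 = 1*1 + 0 = 1.
  i=2: a_2=5, p_2 = 5*8 + 7 = 47, q_2 = 5*1 + 1 = 6.
  i=3: a_3=6, p_3 = 6*47 + 8 = 290, q_3 = 6*6 + 1 = 37.
  i=4: a_4=8, p_4 = 8*290 + 47 = 2367, q_4 = 8*37 + 6 = 302.
  i=5: a_5=6, p_5 = 6*2367 + 290 = 14492, q_5 = 6*302 + 37 = 1849.

7/1, 8/1, 47/6, 290/37, 2367/302, 14492/1849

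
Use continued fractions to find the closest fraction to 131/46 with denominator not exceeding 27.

37/13

Expand x = 131/46 as a continued fraction with the Euclidean algorithm:
  131 = 2*46 + 39, so a_0 = 2.
  46 = 1*39 + 7, so a_1 = 1.
  39 = 5*7 + 4, so a_2 = 5.
  7 = 1*4 + 3, so a_3 = 1.
  4 = 1*3 + 1, so a_4 = 1.
  3 = 3*1 + 0, so a_5 = 3.
so x = [2; 1, 5, 1, 1, 3].
Convergents (p_i = a_i*p_{i-1} + p_{i-2}, q_i = a_i*q_{i-1} + q_{i-2} with p_{-2}=0, p_{-1}=1, q_{-2}=1, q_{-1}=0), until the denominator exceeds 27:
  i=0: a_0=2, p_0 = 2*1 + 0 = 2, q_0 = 2*0 + 1 = 1.
  i=1: a_1=1, p_1 = 1*2 + 1 = 3, q_1 = 1*1 + 0 = 1.
  i=2: a_2=5, p_2 = 5*3 + 2 = 17, q_2 = 5*1 + 1 = 6.
  i=3: a_3=1, p_3 = 1*17 + 3 = 20, q_3 = 1*6 + 1 = 7.
  i=4: a_4=1, p_4 = 1*20 + 17 = 37, q_4 = 1*7 + 6 = 13.
  i=5: a_5=3, p_5 = 3*37 + 20 = 131, q_5 = 3*13 + 7 = 46.
q_5 = 46 > 27, so the last convergent with denominator <= 27 is p_4/q_4 = 37/13.
The closest fraction with denominator <= 27 is either p_4/q_4 or the intermediate fraction (k*p_4 + p_3)/(k*q_4 + q_3) with the largest k >= 1 whose denominator stays <= 27; these approach x as k grows, and every other convergent or intermediate fraction in range is farther away.
Largest k: floor((27 - q_3)/q_4) = floor((27 - 7)/13) = 1.
That gives (1*37 + 20)/(1*13 + 7) = 57/20.
Compare the errors: |x - 37/13| = |131*13 - 37*46|/(46*13) = 1/598, and |x - 57/20| = |131*20 - 57*46|/(46*20) = 2/920.
Cross-multiplying, 1*920 = 920 < 1196 = 2*598, so 1/598 is smaller: the convergent 37/13 is closer to x than 57/20.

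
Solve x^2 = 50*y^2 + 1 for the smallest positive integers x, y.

(x, y) = (99, 14)

First expand sqrt(50) as a continued fraction. With x_i = (sqrt(50) + m_i)/d_i and (m_0, d_0) = (0, 1): a_0 = floor(sqrt(50)) = 7, since 7^2 = 49 <= 50 < 64 = 8^2.
Iterate m_{i+1} = d_i*a_i - m_i, d_{i+1} = (50 - m_{i+1}^2)/d_i, a_{i+1} = floor((a_0 + m_{i+1})/d_{i+1}):
  m_1 = 1*7 - 0 = 7, d_1 = (50 - 7^2)/1 = 1/1 = 1, a_1 = floor((7 + 7)/1) = 14.
  m_2 = 1*14 - 7 = 7, d_2 = (50 - 7^2)/1 = 1/1 = 1: (m_2, d_2) = (m_1, d_1) = (7, 1), so from here the quotient a_1 repeats; the period length is 1.
So sqrt(50) = [7; (14)] with period length k = 1.
k is odd, so (p_{k-1}, q_{k-1}) only solves x^2 - 50y^2 = -1 and the fundamental solution of x^2 - 50y^2 = 1 is (p_{2k-1}, q_{2k-1}) = (p_1, q_1); compute convergents through index 1, running through the period twice.
Convergents (p_i = a_i*p_{i-1} + p_{i-2}, q_i = a_i*q_{i-1} + q_{i-2} with p_{-2}=0, p_{-1}=1, q_{-2}=1, q_{-1}=0):
  i=0: a_0=7, p_0 = 7*1 + 0 = 7, q_0 = 7*0 + 1 = 1.
  i=1: a_1=14, p_1 = 14*7 + 1 = 99, q_1 = 14*1 + 0 = 14.
Indeed p_0^2 - 50*q_0^2 = 49 - 50 = -1, not +1.
Check: 99^2 - 50*14^2 = 9801 - 9800 = 1, so (x, y) = (99, 14) solves the equation, and by the theorem it is the least positive solution.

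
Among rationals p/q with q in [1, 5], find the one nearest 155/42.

Expand x = 155/42 as a continued fraction with the Euclidean algorithm:
  155 = 3*42 + 29, so a_0 = 3.
  42 = 1*29 + 13, so a_1 = 1.
  29 = 2*13 + 3, so a_2 = 2.
  13 = 4*3 + 1, so a_3 = 4.
  3 = 3*1 + 0, so a_4 = 3.
so x = [3; 1, 2, 4, 3].
Convergents (p_i = a_i*p_{i-1} + p_{i-2}, q_i = a_i*q_{i-1} + q_{i-2} with p_{-2}=0, p_{-1}=1, q_{-2}=1, q_{-1}=0), until the denominator exceeds 5:
  i=0: a_0=3, p_0 = 3*1 + 0 = 3, q_0 = 3*0 + 1 = 1.
  i=1: a_1=1, p_1 = 1*3 + 1 = 4, q_1 = 1*1 + 0 = 1.
  i=2: a_2=2, p_2 = 2*4 + 3 = 11, q_2 = 2*1 + 1 = 3.
  i=3: a_3=4, p_3 = 4*11 + 4 = 48, q_3 = 4*3 + 1 = 13.
q_3 = 13 > 5, so the last convergent with denominator <= 5 is p_2/q_2 = 11/3.
The closest fraction with denominator <= 5 is either p_2/q_2 or the intermediate fraction (k*p_2 + p_1)/(k*q_2 + q_1) with the largest k >= 1 whose denominator stays <= 5; these approach x as k grows, and every other convergent or intermediate fraction in range is farther away.
Largest k: floor((5 - q_1)/q_2) = floor((5 - 1)/3) = 1.
That gives (1*11 + 4)/(1*3 + 1) = 15/4.
Compare the errors: |x - 11/3| = |155*3 - 11*42|/(42*3) = 3/126, and |x - 15/4| = |155*4 - 15*42|/(42*4) = 10/168.
Cross-multiplying, 3*168 = 504 < 1260 = 10*126, so 3/126 is smaller: the convergent 11/3 is closer to x than 15/4.

11/3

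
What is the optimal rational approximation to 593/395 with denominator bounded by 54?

3/2

Expand x = 593/395 as a continued fraction with the Euclidean algorithm:
  593 = 1*395 + 198, so a_0 = 1.
  395 = 1*198 + 197, so a_1 = 1.
  198 = 1*197 + 1, so a_2 = 1.
  197 = 197*1 + 0, so a_3 = 197.
so x = [1; 1, 1, 197].
Convergents (p_i = a_i*p_{i-1} + p_{i-2}, q_i = a_i*q_{i-1} + q_{i-2} with p_{-2}=0, p_{-1}=1, q_{-2}=1, q_{-1}=0), until the denominator exceeds 54:
  i=0: a_0=1, p_0 = 1*1 + 0 = 1, q_0 = 1*0 + 1 = 1.
  i=1: a_1=1, p_1 = 1*1 + 1 = 2, q_1 = 1*1 + 0 = 1.
  i=2: a_2=1, p_2 = 1*2 + 1 = 3, q_2 = 1*1 + 1 = 2.
  i=3: a_3=197, p_3 = 197*3 + 2 = 593, q_3 = 197*2 + 1 = 395.
q_3 = 395 > 54, so the last convergent with denominator <= 54 is p_2/q_2 = 3/2.
The closest fraction with denominator <= 54 is either p_2/q_2 or the intermediate fraction (k*p_2 + p_1)/(k*q_2 + q_1) with the largest k >= 1 whose denominator stays <= 54; these approach x as k grows, and every other convergent or intermediate fraction in range is farther away.
Largest k: floor((54 - q_1)/q_2) = floor((54 - 1)/2) = 26.
That gives (26*3 + 2)/(26*2 + 1) = 80/53.
Compare the errors: |x - 3/2| = |593*2 - 3*395|/(395*2) = 1/790, and |x - 80/53| = |593*53 - 80*395|/(395*53) = 171/20935.
Cross-multiplying, 1*20935 = 20935 < 135090 = 171*790, so 1/790 is smaller: the convergent 3/2 is closer to x than 80/53.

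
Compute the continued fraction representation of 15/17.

Run the Euclidean algorithm on 15 and 17; the successive quotients are the partial quotients a_0, a_1, ... (each step inverts the fractional part left over by the previous one):
  15 = 0*17 + 15, so a_0 = 0.
  17 = 1*15 + 2, so a_1 = 1.
  15 = 7*2 + 1, so a_2 = 7.
  2 = 2*1 + 0, so a_3 = 2.
The remainder reaches 0 after 4 divisions, so the expansion has 4 partial quotients, read off in order.

[0; 1, 7, 2]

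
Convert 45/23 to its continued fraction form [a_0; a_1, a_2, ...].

Run the Euclidean algorithm on 45 and 23; the successive quotients are the partial quotients a_0, a_1, ... (each step inverts the fractional part left over by the previous one):
  45 = 1*23 + 22, so a_0 = 1.
  23 = 1*22 + 1, so a_1 = 1.
  22 = 22*1 + 0, so a_2 = 22.
The remainder reaches 0 after 3 divisions, so the expansion has 3 partial quotients, read off in order.

[1; 1, 22]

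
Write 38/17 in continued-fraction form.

Run the Euclidean algorithm on 38 and 17; the successive quotients are the partial quotients a_0, a_1, ... (each step inverts the fractional part left over by the previous one):
  38 = 2*17 + 4, so a_0 = 2.
  17 = 4*4 + 1, so a_1 = 4.
  4 = 4*1 + 0, so a_2 = 4.
The remainder reaches 0 after 3 divisions, so the expansion has 3 partial quotients, read off in order.

[2; 4, 4]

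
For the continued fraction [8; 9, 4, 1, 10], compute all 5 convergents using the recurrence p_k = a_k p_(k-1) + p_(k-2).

8/1, 73/9, 300/37, 373/46, 4030/497

Using the convergent recurrence p_i = a_i*p_{i-1} + p_{i-2}, q_i = a_i*q_{i-1} + q_{i-2} with p_{-2}=0, p_{-1}=1, q_{-2}=1, q_{-1}=0:
  i=0: a_0=8, p_0 = 8*1 + 0 = 8, q_0 = 8*0 + 1 = 1.
  i=1: a_1=9, p_1 = 9*8 + 1 = 73, q_1 = 9*1 + 0 = 9.
  i=2: a_2=4, p_2 = 4*73 + 8 = 300, q_2 = 4*9 + 1 = 37.
  i=3: a_3=1, p_3 = 1*300 + 73 = 373, q_3 = 1*37 + 9 = 46.
  i=4: a_4=10, p_4 = 10*373 + 300 = 4030, q_4 = 10*46 + 37 = 497.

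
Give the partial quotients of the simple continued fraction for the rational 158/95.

[1; 1, 1, 1, 31]

Run the Euclidean algorithm on 158 and 95; the successive quotients are the partial quotients a_0, a_1, ... (each step inverts the fractional part left over by the previous one):
  158 = 1*95 + 63, so a_0 = 1.
  95 = 1*63 + 32, so a_1 = 1.
  63 = 1*32 + 31, so a_2 = 1.
  32 = 1*31 + 1, so a_3 = 1.
  31 = 31*1 + 0, so a_4 = 31.
The remainder reaches 0 after 5 divisions, so the expansion has 5 partial quotients, read off in order.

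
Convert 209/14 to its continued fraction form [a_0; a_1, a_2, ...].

Run the Euclidean algorithm on 209 and 14; the successive quotients are the partial quotients a_0, a_1, ... (each step inverts the fractional part left over by the previous one):
  209 = 14*14 + 13, so a_0 = 14.
  14 = 1*13 + 1, so a_1 = 1.
  13 = 13*1 + 0, so a_2 = 13.
The remainder reaches 0 after 3 divisions, so the expansion has 3 partial quotients, read off in order.

[14; 1, 13]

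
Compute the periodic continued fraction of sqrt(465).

Write x_i = (sqrt(465) + m_i)/d_i with (m_0, d_0) = (0, 1). a_0 = floor(sqrt(465)) = 21, since 21^2 = 441 <= 465 < 484 = 22^2.
Iterate m_{i+1} = d_i*a_i - m_i, d_{i+1} = (465 - m_{i+1}^2)/d_i, a_{i+1} = floor((a_0 + m_{i+1})/d_{i+1}):
  m_1 = 1*21 - 0 = 21, d_1 = (465 - 21^2)/1 = 24/1 = 24, a_1 = floor((21 + 21)/24) = 1.
  m_2 = 24*1 - 21 = 3, d_2 = (465 - 3^2)/24 = 456/24 = 19, a_2 = floor((21 + 3)/19) = 1.
  m_3 = 19*1 - 3 = 16, d_3 = (465 - 16^2)/19 = 209/19 = 11, a_3 = floor((21 + 16)/11) = 3.
  m_4 = 11*3 - 16 = 17, d_4 = (465 - 17^2)/11 = 176/11 = 16, a_4 = floor((21 + 17)/16) = 2.
  m_5 = 16*2 - 17 = 15, d_5 = (465 - 15^2)/16 = 240/16 = 15, a_5 = floor((21 + 15)/15) = 2.
  m_6 = 15*2 - 15 = 15, d_6 = (465 - 15^2)/15 = 240/15 = 16, a_6 = floor((21 + 15)/16) = 2.
  m_7 = 16*2 - 15 = 17, d_7 = (465 - 17^2)/16 = 176/16 = 11, a_7 = floor((21 + 17)/11) = 3.
  m_8 = 11*3 - 17 = 16, d_8 = (465 - 16^2)/11 = 209/11 = 19, a_8 = floor((21 + 16)/19) = 1.
  m_9 = 19*1 - 16 = 3, d_9 = (465 - 3^2)/19 = 456/19 = 24, a_9 = floor((21 + 3)/24) = 1.
  m_10 = 24*1 - 3 = 21, d_10 = (465 - 21^2)/24 = 24/24 = 1, a_10 = floor((21 + 21)/1) = 42.
  m_11 = 1*42 - 21 = 21, d_11 = (465 - 21^2)/1 = 24/1 = 24: (m_11, d_11) = (m_1, d_1) = (21, 24), so from here the quotients repeat a_1, ..., a_10; the period length is 10.
Hence the expansion of sqrt(465) is a_0 = 21 followed by the repeating block 1, 1, 3, 2, 2, 2, 3, 1, 1, 42 (period 10).

[21; (1, 1, 3, 2, 2, 2, 3, 1, 1, 42)]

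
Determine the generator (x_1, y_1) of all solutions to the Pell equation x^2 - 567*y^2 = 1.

(x, y) = (2024, 85)

First expand sqrt(567) as a continued fraction. With x_i = (sqrt(567) + m_i)/d_i and (m_0, d_0) = (0, 1): a_0 = floor(sqrt(567)) = 23, since 23^2 = 529 <= 567 < 576 = 24^2.
Iterate m_{i+1} = d_i*a_i - m_i, d_{i+1} = (567 - m_{i+1}^2)/d_i, a_{i+1} = floor((a_0 + m_{i+1})/d_{i+1}):
  m_1 = 1*23 - 0 = 23, d_1 = (567 - 23^2)/1 = 38/1 = 38, a_1 = floor((23 + 23)/38) = 1.
  m_2 = 38*1 - 23 = 15, d_2 = (567 - 15^2)/38 = 342/38 = 9, a_2 = floor((23 + 15)/9) = 4.
  m_3 = 9*4 - 15 = 21, d_3 = (567 - 21^2)/9 = 126/9 = 14, a_3 = floor((23 + 21)/14) = 3.
  m_4 = 14*3 - 21 = 21, d_4 = (567 - 21^2)/14 = 126/14 = 9, a_4 = floor((23 + 21)/9) = 4.
  m_5 = 9*4 - 21 = 15, d_5 = (567 - 15^2)/9 = 342/9 = 38, a_5 = floor((23 + 15)/38) = 1.
  m_6 = 38*1 - 15 = 23, d_6 = (567 - 23^2)/38 = 38/38 = 1, a_6 = floor((23 + 23)/1) = 46.
  m_7 = 1*46 - 23 = 23, d_7 = (567 - 23^2)/1 = 38/1 = 38: (m_7, d_7) = (m_1, d_1) = (23, 38), so from here the quotients repeat a_1, ..., a_6; the period length is 6.
So sqrt(567) = [23; (1, 4, 3, 4, 1, 46)] with period length k = 6.
k is even, so the fundamental solution of x^2 - 567y^2 = 1 is (p_{k-1}, q_{k-1}) = (p_5, q_5); compute convergents through index 5.
Convergents (p_i = a_i*p_{i-1} + p_{i-2}, q_i = a_i*q_{i-1} + q_{i-2} with p_{-2}=0, p_{-1}=1, q_{-2}=1, q_{-1}=0):
  i=0: a_0=23, p_0 = 23*1 + 0 = 23, q_0 = 23*0 + 1 = 1.
  i=1: a_1=1, p_1 = 1*23 + 1 = 24, q_1 = 1*1 + 0 = 1.
  i=2: a_2=4, p_2 = 4*24 + 23 = 119, q_2 = 4*1 + 1 = 5.
  i=3: a_3=3, p_3 = 3*119 + 24 = 381, q_3 = 3*5 + 1 = 16.
  i=4: a_4=4, p_4 = 4*381 + 119 = 1643, q_4 = 4*16 + 5 = 69.
  i=5: a_5=1, p_5 = 1*1643 + 381 = 2024, q_5 = 1*69 + 16 = 85.
Check: 2024^2 - 567*85^2 = 4096576 - 4096575 = 1, so (x, y) = (2024, 85) solves the equation, and by the theorem it is the least positive solution.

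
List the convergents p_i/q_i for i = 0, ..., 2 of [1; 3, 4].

1/1, 4/3, 17/13

Using the convergent recurrence p_i = a_i*p_{i-1} + p_{i-2}, q_i = a_i*q_{i-1} + q_{i-2} with p_{-2}=0, p_{-1}=1, q_{-2}=1, q_{-1}=0:
  i=0: a_0=1, p_0 = 1*1 + 0 = 1, q_0 = 1*0 + 1 = 1.
  i=1: a_1=3, p_1 = 3*1 + 1 = 4, q_1 = 3*1 + 0 = 3.
  i=2: a_2=4, p_2 = 4*4 + 1 = 17, q_2 = 4*3 + 1 = 13.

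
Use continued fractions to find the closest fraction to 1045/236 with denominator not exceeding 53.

31/7

Expand x = 1045/236 as a continued fraction with the Euclidean algorithm:
  1045 = 4*236 + 101, so a_0 = 4.
  236 = 2*101 + 34, so a_1 = 2.
  101 = 2*34 + 33, so a_2 = 2.
  34 = 1*33 + 1, so a_3 = 1.
  33 = 33*1 + 0, so a_4 = 33.
so x = [4; 2, 2, 1, 33].
Convergents (p_i = a_i*p_{i-1} + p_{i-2}, q_i = a_i*q_{i-1} + q_{i-2} with p_{-2}=0, p_{-1}=1, q_{-2}=1, q_{-1}=0), until the denominator exceeds 53:
  i=0: a_0=4, p_0 = 4*1 + 0 = 4, q_0 = 4*0 + 1 = 1.
  i=1: a_1=2, p_1 = 2*4 + 1 = 9, q_1 = 2*1 + 0 = 2.
  i=2: a_2=2, p_2 = 2*9 + 4 = 22, q_2 = 2*2 + 1 = 5.
  i=3: a_3=1, p_3 = 1*22 + 9 = 31, q_3 = 1*5 + 2 = 7.
  i=4: a_4=33, p_4 = 33*31 + 22 = 1045, q_4 = 33*7 + 5 = 236.
q_4 = 236 > 53, so the last convergent with denominator <= 53 is p_3/q_3 = 31/7.
The closest fraction with denominator <= 53 is either p_3/q_3 or the intermediate fraction (k*p_3 + p_2)/(k*q_3 + q_2) with the largest k >= 1 whose denominator stays <= 53; these approach x as k grows, and every other convergent or intermediate fraction in range is farther away.
Largest k: floor((53 - q_2)/q_3) = floor((53 - 5)/7) = 6.
That gives (6*31 + 22)/(6*7 + 5) = 208/47.
Compare the errors: |x - 31/7| = |1045*7 - 31*236|/(236*7) = 1/1652, and |x - 208/47| = |1045*47 - 208*236|/(236*47) = 27/11092.
Cross-multiplying, 1*11092 = 11092 < 44604 = 27*1652, so 1/1652 is smaller: the convergent 31/7 is closer to x than 208/47.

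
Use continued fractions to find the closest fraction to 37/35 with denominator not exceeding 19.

19/18

Expand x = 37/35 as a continued fraction with the Euclidean algorithm:
  37 = 1*35 + 2, so a_0 = 1.
  35 = 17*2 + 1, so a_1 = 17.
  2 = 2*1 + 0, so a_2 = 2.
so x = [1; 17, 2].
Convergents (p_i = a_i*p_{i-1} + p_{i-2}, q_i = a_i*q_{i-1} + q_{i-2} with p_{-2}=0, p_{-1}=1, q_{-2}=1, q_{-1}=0), until the denominator exceeds 19:
  i=0: a_0=1, p_0 = 1*1 + 0 = 1, q_0 = 1*0 + 1 = 1.
  i=1: a_1=17, p_1 = 17*1 + 1 = 18, q_1 = 17*1 + 0 = 17.
  i=2: a_2=2, p_2 = 2*18 + 1 = 37, q_2 = 2*17 + 1 = 35.
q_2 = 35 > 19, so the last convergent with denominator <= 19 is p_1/q_1 = 18/17.
The closest fraction with denominator <= 19 is either p_1/q_1 or the intermediate fraction (k*p_1 + p_0)/(k*q_1 + q_0) with the largest k >= 1 whose denominator stays <= 19; these approach x as k grows, and every other convergent or intermediate fraction in range is farther away.
Largest k: floor((19 - q_0)/q_1) = floor((19 - 1)/17) = 1.
That gives (1*18 + 1)/(1*17 + 1) = 19/18.
Compare the errors: |x - 18/17| = |37*17 - 18*35|/(35*17) = 1/595, and |x - 19/18| = |37*18 - 19*35|/(35*18) = 1/630.
Cross-multiplying, 1*595 = 595 < 630 = 1*630, so 1/630 is smaller: the intermediate fraction 19/18 is closer to x than 18/17.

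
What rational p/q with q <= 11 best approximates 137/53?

18/7

Expand x = 137/53 as a continued fraction with the Euclidean algorithm:
  137 = 2*53 + 31, so a_0 = 2.
  53 = 1*31 + 22, so a_1 = 1.
  31 = 1*22 + 9, so a_2 = 1.
  22 = 2*9 + 4, so a_3 = 2.
  9 = 2*4 + 1, so a_4 = 2.
  4 = 4*1 + 0, so a_5 = 4.
so x = [2; 1, 1, 2, 2, 4].
Convergents (p_i = a_i*p_{i-1} + p_{i-2}, q_i = a_i*q_{i-1} + q_{i-2} with p_{-2}=0, p_{-1}=1, q_{-2}=1, q_{-1}=0), until the denominator exceeds 11:
  i=0: a_0=2, p_0 = 2*1 + 0 = 2, q_0 = 2*0 + 1 = 1.
  i=1: a_1=1, p_1 = 1*2 + 1 = 3, q_1 = 1*1 + 0 = 1.
  i=2: a_2=1, p_2 = 1*3 + 2 = 5, q_2 = 1*1 + 1 = 2.
  i=3: a_3=2, p_3 = 2*5 + 3 = 13, q_3 = 2*2 + 1 = 5.
  i=4: a_4=2, p_4 = 2*13 + 5 = 31, q_4 = 2*5 + 2 = 12.
q_4 = 12 > 11, so the last convergent with denominator <= 11 is p_3/q_3 = 13/5.
The closest fraction with denominator <= 11 is either p_3/q_3 or the intermediate fraction (k*p_3 + p_2)/(k*q_3 + q_2) with the largest k >= 1 whose denominator stays <= 11; these approach x as k grows, and every other convergent or intermediate fraction in range is farther away.
Largest k: floor((11 - q_2)/q_3) = floor((11 - 2)/5) = 1.
That gives (1*13 + 5)/(1*5 + 2) = 18/7.
Compare the errors: |x - 13/5| = |137*5 - 13*53|/(53*5) = 4/265, and |x - 18/7| = |137*7 - 18*53|/(53*7) = 5/371.
Cross-multiplying, 5*265 = 1325 < 1484 = 4*371, so 5/371 is smaller: the intermediate fraction 18/7 is closer to x than 13/5.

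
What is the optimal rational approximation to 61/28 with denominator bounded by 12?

Expand x = 61/28 as a continued fraction with the Euclidean algorithm:
  61 = 2*28 + 5, so a_0 = 2.
  28 = 5*5 + 3, so a_1 = 5.
  5 = 1*3 + 2, so a_2 = 1.
  3 = 1*2 + 1, so a_3 = 1.
  2 = 2*1 + 0, so a_4 = 2.
so x = [2; 5, 1, 1, 2].
Convergents (p_i = a_i*p_{i-1} + p_{i-2}, q_i = a_i*q_{i-1} + q_{i-2} with p_{-2}=0, p_{-1}=1, q_{-2}=1, q_{-1}=0), until the denominator exceeds 12:
  i=0: a_0=2, p_0 = 2*1 + 0 = 2, q_0 = 2*0 + 1 = 1.
  i=1: a_1=5, p_1 = 5*2 + 1 = 11, q_1 = 5*1 + 0 = 5.
  i=2: a_2=1, p_2 = 1*11 + 2 = 13, q_2 = 1*5 + 1 = 6.
  i=3: a_3=1, p_3 = 1*13 + 11 = 24, q_3 = 1*6 + 5 = 11.
  i=4: a_4=2, p_4 = 2*24 + 13 = 61, q_4 = 2*11 + 6 = 28.
q_4 = 28 > 12, so the last convergent with denominator <= 12 is p_3/q_3 = 24/11.
The closest fraction with denominator <= 12 is either p_3/q_3 or the intermediate fraction (k*p_3 + p_2)/(k*q_3 + q_2) with the largest k >= 1 whose denominator stays <= 12; these approach x as k grows, and every other convergent or intermediate fraction in range is farther away.
Largest k: floor((12 - q_2)/q_3) = floor((12 - 6)/11) = 0.
Since k = 0, no intermediate fraction beyond p_3/q_3 has denominator <= 12, so the convergent 24/11 is the closest (its error is |61*11 - 24*28|/(28*11) = 1/308).

24/11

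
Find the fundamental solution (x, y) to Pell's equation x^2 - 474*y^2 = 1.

(x, y) = (193549, 8890)

First expand sqrt(474) as a continued fraction. With x_i = (sqrt(474) + m_i)/d_i and (m_0, d_0) = (0, 1): a_0 = floor(sqrt(474)) = 21, since 21^2 = 441 <= 474 < 484 = 22^2.
Iterate m_{i+1} = d_i*a_i - m_i, d_{i+1} = (474 - m_{i+1}^2)/d_i, a_{i+1} = floor((a_0 + m_{i+1})/d_{i+1}):
  m_1 = 1*21 - 0 = 21, d_1 = (474 - 21^2)/1 = 33/1 = 33, a_1 = floor((21 + 21)/33) = 1.
  m_2 = 33*1 - 21 = 12, d_2 = (474 - 12^2)/33 = 330/33 = 10, a_2 = floor((21 + 12)/10) = 3.
  m_3 = 10*3 - 12 = 18, d_3 = (474 - 18^2)/10 = 150/10 = 15, a_3 = floor((21 + 18)/15) = 2.
  m_4 = 15*2 - 18 = 12, d_4 = (474 - 12^2)/15 = 330/15 = 22, a_4 = floor((21 + 12)/22) = 1.
  m_5 = 22*1 - 12 = 10, d_5 = (474 - 10^2)/22 = 374/22 = 17, a_5 = floor((21 + 10)/17) = 1.
  m_6 = 17*1 - 10 = 7, d_6 = (474 - 7^2)/17 = 425/17 = 25, a_6 = floor((21 + 7)/25) = 1.
  m_7 = 25*1 - 7 = 18, d_7 = (474 - 18^2)/25 = 150/25 = 6, a_7 = floor((21 + 18)/6) = 6.
  m_8 = 6*6 - 18 = 18, d_8 = (474 - 18^2)/6 = 150/6 = 25, a_8 = floor((21 + 18)/25) = 1.
  m_9 = 25*1 - 18 = 7, d_9 = (474 - 7^2)/25 = 425/25 = 17, a_9 = floor((21 + 7)/17) = 1.
  m_10 = 17*1 - 7 = 10, d_10 = (474 - 10^2)/17 = 374/17 = 22, a_10 = floor((21 + 10)/22) = 1.
  m_11 = 22*1 - 10 = 12, d_11 = (474 - 12^2)/22 = 330/22 = 15, a_11 = floor((21 + 12)/15) = 2.
  m_12 = 15*2 - 12 = 18, d_12 = (474 - 18^2)/15 = 150/15 = 10, a_12 = floor((21 + 18)/10) = 3.
  m_13 = 10*3 - 18 = 12, d_13 = (474 - 12^2)/10 = 330/10 = 33, a_13 = floor((21 + 12)/33) = 1.
  m_14 = 33*1 - 12 = 21, d_14 = (474 - 21^2)/33 = 33/33 = 1, a_14 = floor((21 + 21)/1) = 42.
  m_15 = 1*42 - 21 = 21, d_15 = (474 - 21^2)/1 = 33/1 = 33: (m_15, d_15) = (m_1, d_1) = (21, 33), so from here the quotients repeat a_1, ..., a_14; the period length is 14.
So sqrt(474) = [21; (1, 3, 2, 1, 1, 1, 6, 1, 1, 1, 2, 3, 1, 42)] with period length k = 14.
k is even, so the fundamental solution of x^2 - 474y^2 = 1 is (p_{k-1}, q_{k-1}) = (p_13, q_13); compute convergents through index 13.
Convergents (p_i = a_i*p_{i-1} + p_{i-2}, q_i = a_i*q_{i-1} + q_{i-2} with p_{-2}=0, p_{-1}=1, q_{-2}=1, q_{-1}=0):
  i=0: a_0=21, p_0 = 21*1 + 0 = 21, q_0 = 21*0 + 1 = 1.
  i=1: a_1=1, p_1 = 1*21 + 1 = 22, q_1 = 1*1 + 0 = 1.
  i=2: a_2=3, p_2 = 3*22 + 21 = 87, q_2 = 3*1 + 1 = 4.
  i=3: a_3=2, p_3 = 2*87 + 22 = 196, q_3 = 2*4 + 1 = 9.
  i=4: a_4=1, p_4 = 1*196 + 87 = 283, q_4 = 1*9 + 4 = 13.
  i=5: a_5=1, p_5 = 1*283 + 196 = 479, q_5 = 1*13 + 9 = 22.
  i=6: a_6=1, p_6 = 1*479 + 283 = 762, q_6 = 1*22 + 13 = 35.
  i=7: a_7=6, p_7 = 6*762 + 479 = 5051, q_7 = 6*35 + 22 = 232.
  i=8: a_8=1, p_8 = 1*5051 + 762 = 5813, q_8 = 1*232 + 35 = 267.
  i=9: a_9=1, p_9 = 1*5813 + 5051 = 10864, q_9 = 1*267 + 232 = 499.
  i=10: a_10=1, p_10 = 1*10864 + 5813 = 16677, q_10 = 1*499 + 267 = 766.
  i=11: a_11=2, p_11 = 2*16677 + 10864 = 44218, q_11 = 2*766 + 499 = 2031.
  i=12: a_12=3, p_12 = 3*44218 + 16677 = 149331, q_12 = 3*2031 + 766 = 6859.
  i=13: a_13=1, p_13 = 1*149331 + 44218 = 193549, q_13 = 1*6859 + 2031 = 8890.
Check: 193549^2 - 474*8890^2 = 37461215401 - 37461215400 = 1, so (x, y) = (193549, 8890) solves the equation, and by the theorem it is the least positive solution.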